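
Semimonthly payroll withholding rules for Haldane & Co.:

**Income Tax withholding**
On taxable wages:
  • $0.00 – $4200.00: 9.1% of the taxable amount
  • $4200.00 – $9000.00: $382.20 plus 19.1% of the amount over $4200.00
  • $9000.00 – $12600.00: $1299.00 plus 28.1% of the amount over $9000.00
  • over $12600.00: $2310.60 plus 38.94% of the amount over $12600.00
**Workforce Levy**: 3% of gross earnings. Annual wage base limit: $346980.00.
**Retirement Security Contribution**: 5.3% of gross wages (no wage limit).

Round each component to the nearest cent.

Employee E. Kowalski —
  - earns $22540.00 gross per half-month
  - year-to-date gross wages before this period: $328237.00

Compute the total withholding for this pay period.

$7938.15

Income Tax: taxable = $22540.00
  $2310.60 + 38.94% × ($22540.00 − $12600.00) = $2310.60 + 38.94% × $9940.00 = $6181.24
Workforce Levy: cap $346980.00 − YTD $328237.00 = $18743.00 subject; 3% × $18743.00 = $562.29
Retirement Security Contribution: 5.3% × $22540.00 = $1194.62
Total: $6181.24 + $562.29 + $1194.62 = $7938.15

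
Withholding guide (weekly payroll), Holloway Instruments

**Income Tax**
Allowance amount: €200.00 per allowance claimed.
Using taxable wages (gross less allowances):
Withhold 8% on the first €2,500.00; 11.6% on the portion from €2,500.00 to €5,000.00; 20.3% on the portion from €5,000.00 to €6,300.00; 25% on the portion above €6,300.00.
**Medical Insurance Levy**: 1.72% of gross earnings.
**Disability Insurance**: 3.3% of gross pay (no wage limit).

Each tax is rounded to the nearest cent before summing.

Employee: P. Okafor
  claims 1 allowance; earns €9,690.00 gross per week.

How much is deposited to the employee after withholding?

€7,652.16

Income Tax: taxable = €9,690.00 − 1×€200.00 = €9,490.00
  €753.90 + 25% × (€9,490.00 − €6,300.00) = €753.90 + 25% × €3,190.00 = €1,551.40
Medical Insurance Levy: 1.72% × €9,690.00 = €166.67
Disability Insurance: 3.3% × €9,690.00 = €319.77
Total withheld: €1,551.40 + €166.67 + €319.77 = €2,037.84
Net pay: €9,690.00 − €2,037.84 = €7,652.16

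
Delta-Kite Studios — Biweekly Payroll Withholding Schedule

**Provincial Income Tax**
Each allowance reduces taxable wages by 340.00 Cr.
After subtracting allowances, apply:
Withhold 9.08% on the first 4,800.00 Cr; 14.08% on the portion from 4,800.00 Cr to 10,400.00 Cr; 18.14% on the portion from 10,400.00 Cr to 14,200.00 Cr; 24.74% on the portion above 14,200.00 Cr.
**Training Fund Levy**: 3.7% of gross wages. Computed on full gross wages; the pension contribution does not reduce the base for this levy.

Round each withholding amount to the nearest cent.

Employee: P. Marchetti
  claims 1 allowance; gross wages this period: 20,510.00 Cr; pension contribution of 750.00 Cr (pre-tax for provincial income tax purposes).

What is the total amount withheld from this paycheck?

Provincial Income Tax: taxable = 20,510.00 Cr − 750.00 Cr − 1×340.00 Cr = 19,420.00 Cr
  1,913.64 Cr + 24.74% × (19,420.00 Cr − 14,200.00 Cr) = 1,913.64 Cr + 24.74% × 5,220.00 Cr = 3,205.07 Cr
Training Fund Levy: 3.7% × 20,510.00 Cr = 758.87 Cr
Total: 3,205.07 Cr + 758.87 Cr = 3,963.94 Cr

3,963.94 Cr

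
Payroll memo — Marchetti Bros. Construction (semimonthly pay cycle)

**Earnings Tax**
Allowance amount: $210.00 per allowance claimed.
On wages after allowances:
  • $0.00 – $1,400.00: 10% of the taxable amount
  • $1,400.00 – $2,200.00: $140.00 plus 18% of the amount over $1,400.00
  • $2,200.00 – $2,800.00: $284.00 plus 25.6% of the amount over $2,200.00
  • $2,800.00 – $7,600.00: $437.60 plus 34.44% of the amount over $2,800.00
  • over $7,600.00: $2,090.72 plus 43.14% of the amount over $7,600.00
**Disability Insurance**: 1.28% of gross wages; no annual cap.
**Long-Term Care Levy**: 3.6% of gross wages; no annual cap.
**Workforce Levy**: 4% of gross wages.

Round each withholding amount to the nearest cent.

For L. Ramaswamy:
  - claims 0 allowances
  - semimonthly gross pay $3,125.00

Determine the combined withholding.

$827.03

Earnings Tax: taxable = $3,125.00
  $437.60 + 34.44% × ($3,125.00 − $2,800.00) = $437.60 + 34.44% × $325.00 = $549.53
Disability Insurance: 1.28% × $3,125.00 = $40.00
Long-Term Care Levy: 3.6% × $3,125.00 = $112.50
Workforce Levy: 4% × $3,125.00 = $125.00
Total: $549.53 + $40.00 + $112.50 + $125.00 = $827.03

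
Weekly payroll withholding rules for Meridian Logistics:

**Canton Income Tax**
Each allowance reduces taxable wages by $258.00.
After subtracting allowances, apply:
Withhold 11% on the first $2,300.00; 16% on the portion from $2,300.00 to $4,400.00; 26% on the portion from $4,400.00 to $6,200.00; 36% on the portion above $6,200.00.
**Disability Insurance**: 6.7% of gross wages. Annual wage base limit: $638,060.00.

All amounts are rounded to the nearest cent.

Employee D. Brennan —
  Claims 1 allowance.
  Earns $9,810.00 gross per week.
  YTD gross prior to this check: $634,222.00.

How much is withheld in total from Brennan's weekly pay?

$2,520.87

Canton Income Tax: taxable = $9,810.00 − 1×$258.00 = $9,552.00
  $1,057.00 + 36% × ($9,552.00 − $6,200.00) = $1,057.00 + 36% × $3,352.00 = $2,263.72
Disability Insurance: cap $638,060.00 − YTD $634,222.00 = $3,838.00 subject; 6.7% × $3,838.00 = $257.15
Total: $2,263.72 + $257.15 = $2,520.87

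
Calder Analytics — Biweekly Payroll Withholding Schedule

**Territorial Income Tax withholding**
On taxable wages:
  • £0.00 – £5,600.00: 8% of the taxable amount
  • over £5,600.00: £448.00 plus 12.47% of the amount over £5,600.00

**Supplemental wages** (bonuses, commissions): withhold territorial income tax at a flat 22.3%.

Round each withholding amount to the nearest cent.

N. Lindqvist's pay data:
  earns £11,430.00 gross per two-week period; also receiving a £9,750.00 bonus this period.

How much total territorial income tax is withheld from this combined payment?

Territorial Income Tax: taxable = £11,430.00
  £448.00 + 12.47% × (£11,430.00 − £5,600.00) = £448.00 + 12.47% × £5,830.00 = £1,175.00
Supplemental (22.3% flat on bonus): 22.3% × £9,750.00 = £2,174.25
Total territorial income tax: £1,175.00 + £2,174.25 = £3,349.25

£3,349.25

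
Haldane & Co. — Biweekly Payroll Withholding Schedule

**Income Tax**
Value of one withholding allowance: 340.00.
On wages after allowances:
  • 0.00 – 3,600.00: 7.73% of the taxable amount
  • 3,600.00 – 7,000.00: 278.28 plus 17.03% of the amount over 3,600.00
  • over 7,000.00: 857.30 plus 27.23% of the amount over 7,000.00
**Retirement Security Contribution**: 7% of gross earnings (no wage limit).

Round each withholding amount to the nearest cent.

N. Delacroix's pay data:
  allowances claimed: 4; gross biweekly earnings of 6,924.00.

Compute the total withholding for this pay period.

1,097.43

Income Tax: taxable = 6,924.00 − 4×340.00 = 5,564.00
  278.28 + 17.03% × (5,564.00 − 3,600.00) = 278.28 + 17.03% × 1,964.00 = 612.75
Retirement Security Contribution: 7% × 6,924.00 = 484.68
Total: 612.75 + 484.68 = 1,097.43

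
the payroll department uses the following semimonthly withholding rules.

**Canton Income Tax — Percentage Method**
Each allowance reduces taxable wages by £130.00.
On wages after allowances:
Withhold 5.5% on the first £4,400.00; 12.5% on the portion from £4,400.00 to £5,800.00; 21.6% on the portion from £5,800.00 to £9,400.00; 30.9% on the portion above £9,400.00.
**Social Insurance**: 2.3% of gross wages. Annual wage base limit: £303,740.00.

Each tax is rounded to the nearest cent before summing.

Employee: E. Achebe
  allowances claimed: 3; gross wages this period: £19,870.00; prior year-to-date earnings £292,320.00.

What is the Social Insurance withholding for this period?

£262.66

Social Insurance: cap £303,740.00 − YTD £292,320.00 = £11,420.00 subject; 2.3% × £11,420.00 = £262.66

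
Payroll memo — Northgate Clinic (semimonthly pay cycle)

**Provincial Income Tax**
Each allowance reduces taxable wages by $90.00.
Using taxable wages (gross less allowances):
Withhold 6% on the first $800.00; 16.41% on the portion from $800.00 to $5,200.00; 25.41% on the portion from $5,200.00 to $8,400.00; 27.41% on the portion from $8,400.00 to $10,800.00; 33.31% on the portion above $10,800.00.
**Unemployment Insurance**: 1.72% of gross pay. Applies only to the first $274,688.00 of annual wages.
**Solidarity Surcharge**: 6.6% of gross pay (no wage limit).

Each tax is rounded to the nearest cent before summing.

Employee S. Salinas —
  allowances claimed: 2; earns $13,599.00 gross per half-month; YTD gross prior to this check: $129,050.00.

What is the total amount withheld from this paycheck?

Provincial Income Tax: taxable = $13,599.00 − 2×$90.00 = $13,419.00
  $2,241.00 + 33.31% × ($13,419.00 − $10,800.00) = $2,241.00 + 33.31% × $2,619.00 = $3,113.39
Unemployment Insurance: 1.72% × $13,599.00 = $233.90
Solidarity Surcharge: 6.6% × $13,599.00 = $897.53
Total: $3,113.39 + $233.90 + $897.53 = $4,244.82

$4,244.82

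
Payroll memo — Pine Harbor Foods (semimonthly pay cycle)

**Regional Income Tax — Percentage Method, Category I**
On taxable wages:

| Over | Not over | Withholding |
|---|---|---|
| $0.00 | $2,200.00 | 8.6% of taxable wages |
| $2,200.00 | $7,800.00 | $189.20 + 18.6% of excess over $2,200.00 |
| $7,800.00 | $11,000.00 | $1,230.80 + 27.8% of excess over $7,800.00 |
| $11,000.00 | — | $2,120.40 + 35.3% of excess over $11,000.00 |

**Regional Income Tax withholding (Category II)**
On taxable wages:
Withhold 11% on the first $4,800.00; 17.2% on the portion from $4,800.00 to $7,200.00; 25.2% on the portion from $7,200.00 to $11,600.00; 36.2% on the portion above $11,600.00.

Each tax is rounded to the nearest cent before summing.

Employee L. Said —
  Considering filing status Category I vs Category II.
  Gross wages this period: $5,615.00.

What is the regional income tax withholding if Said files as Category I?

$824.39

Regional Income Tax (Category I): taxable = $5,615.00
  $189.20 + 18.6% × ($5,615.00 − $2,200.00) = $189.20 + 18.6% × $3,415.00 = $824.39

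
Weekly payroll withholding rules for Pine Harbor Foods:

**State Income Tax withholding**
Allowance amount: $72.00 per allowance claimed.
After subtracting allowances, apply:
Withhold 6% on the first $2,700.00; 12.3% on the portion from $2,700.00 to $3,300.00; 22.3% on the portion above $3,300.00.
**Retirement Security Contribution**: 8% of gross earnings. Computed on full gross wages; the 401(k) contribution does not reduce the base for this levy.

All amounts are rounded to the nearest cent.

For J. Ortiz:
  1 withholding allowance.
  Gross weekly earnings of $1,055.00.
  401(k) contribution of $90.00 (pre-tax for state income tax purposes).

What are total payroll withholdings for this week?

State Income Tax: taxable = $1,055.00 − $90.00 − 1×$72.00 = $893.00
  6% × $893.00 = $53.58
Retirement Security Contribution: 8% × $1,055.00 = $84.40
Total: $53.58 + $84.40 = $137.98

$137.98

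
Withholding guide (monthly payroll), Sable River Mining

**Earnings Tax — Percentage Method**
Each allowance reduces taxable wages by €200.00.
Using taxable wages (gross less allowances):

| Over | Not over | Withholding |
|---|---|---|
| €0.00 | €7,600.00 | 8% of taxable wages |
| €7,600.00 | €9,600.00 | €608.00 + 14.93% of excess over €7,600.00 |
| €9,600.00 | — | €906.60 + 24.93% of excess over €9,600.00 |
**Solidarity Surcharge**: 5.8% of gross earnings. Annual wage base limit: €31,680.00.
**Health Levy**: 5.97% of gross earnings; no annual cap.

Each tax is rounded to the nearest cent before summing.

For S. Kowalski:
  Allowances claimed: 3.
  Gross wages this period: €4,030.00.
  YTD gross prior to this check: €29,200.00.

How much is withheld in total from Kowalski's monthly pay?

Earnings Tax: taxable = €4,030.00 − 3×€200.00 = €3,430.00
  8% × €3,430.00 = €274.40
Solidarity Surcharge: cap €31,680.00 − YTD €29,200.00 = €2,480.00 subject; 5.8% × €2,480.00 = €143.84
Health Levy: 5.97% × €4,030.00 = €240.59
Total: €274.40 + €143.84 + €240.59 = €658.83

€658.83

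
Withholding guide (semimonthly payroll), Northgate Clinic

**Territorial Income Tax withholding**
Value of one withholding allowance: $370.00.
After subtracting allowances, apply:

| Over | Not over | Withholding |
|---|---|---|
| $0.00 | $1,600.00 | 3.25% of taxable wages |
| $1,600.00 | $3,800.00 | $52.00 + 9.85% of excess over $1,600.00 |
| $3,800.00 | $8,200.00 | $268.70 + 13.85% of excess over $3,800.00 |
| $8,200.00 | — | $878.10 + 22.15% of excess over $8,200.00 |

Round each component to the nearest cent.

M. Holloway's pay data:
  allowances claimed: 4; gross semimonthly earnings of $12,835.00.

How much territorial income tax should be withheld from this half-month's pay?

Territorial Income Tax: taxable = $12,835.00 − 4×$370.00 = $11,355.00
  $878.10 + 22.15% × ($11,355.00 − $8,200.00) = $878.10 + 22.15% × $3,155.00 = $1,576.93

$1,576.93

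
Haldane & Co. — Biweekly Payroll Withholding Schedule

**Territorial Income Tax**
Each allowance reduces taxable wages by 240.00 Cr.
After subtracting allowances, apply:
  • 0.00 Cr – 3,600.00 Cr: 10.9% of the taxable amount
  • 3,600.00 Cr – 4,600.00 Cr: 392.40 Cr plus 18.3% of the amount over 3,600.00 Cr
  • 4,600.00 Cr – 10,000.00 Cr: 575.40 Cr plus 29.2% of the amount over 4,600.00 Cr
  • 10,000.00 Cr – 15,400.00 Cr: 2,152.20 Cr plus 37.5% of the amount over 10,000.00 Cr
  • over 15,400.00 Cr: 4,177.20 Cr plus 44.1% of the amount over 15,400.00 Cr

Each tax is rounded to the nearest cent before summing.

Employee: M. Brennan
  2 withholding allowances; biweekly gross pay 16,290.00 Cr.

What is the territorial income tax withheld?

4,358.01 Cr

Territorial Income Tax: taxable = 16,290.00 Cr − 2×240.00 Cr = 15,810.00 Cr
  4,177.20 Cr + 44.1% × (15,810.00 Cr − 15,400.00 Cr) = 4,177.20 Cr + 44.1% × 410.00 Cr = 4,358.01 Cr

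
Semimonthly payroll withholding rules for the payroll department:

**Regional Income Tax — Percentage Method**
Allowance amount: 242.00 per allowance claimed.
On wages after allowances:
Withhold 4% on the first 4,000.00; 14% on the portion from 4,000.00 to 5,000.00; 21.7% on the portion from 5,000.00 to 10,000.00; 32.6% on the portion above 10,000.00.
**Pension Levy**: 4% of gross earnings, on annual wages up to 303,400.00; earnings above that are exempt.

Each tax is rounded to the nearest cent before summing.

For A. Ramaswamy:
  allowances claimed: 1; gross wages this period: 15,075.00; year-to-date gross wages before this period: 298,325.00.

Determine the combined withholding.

3,163.56

Regional Income Tax: taxable = 15,075.00 − 1×242.00 = 14,833.00
  1,385.00 + 32.6% × (14,833.00 − 10,000.00) = 1,385.00 + 32.6% × 4,833.00 = 2,960.56
Pension Levy: cap 303,400.00 − YTD 298,325.00 = 5,075.00 subject; 4% × 5,075.00 = 203.00
Total: 2,960.56 + 203.00 = 3,163.56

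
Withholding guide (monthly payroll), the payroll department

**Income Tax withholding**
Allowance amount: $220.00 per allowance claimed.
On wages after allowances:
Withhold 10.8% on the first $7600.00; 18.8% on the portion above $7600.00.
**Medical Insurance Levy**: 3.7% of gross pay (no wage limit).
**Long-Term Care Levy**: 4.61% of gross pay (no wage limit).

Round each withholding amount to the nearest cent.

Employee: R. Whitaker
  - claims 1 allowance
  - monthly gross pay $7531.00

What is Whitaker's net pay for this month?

$6115.58

Income Tax: taxable = $7531.00 − 1×$220.00 = $7311.00
  10.8% × $7311.00 = $789.59
Medical Insurance Levy: 3.7% × $7531.00 = $278.65
Long-Term Care Levy: 4.61% × $7531.00 = $347.18
Total withheld: $789.59 + $278.65 + $347.18 = $1415.42
Net pay: $7531.00 − $1415.42 = $6115.58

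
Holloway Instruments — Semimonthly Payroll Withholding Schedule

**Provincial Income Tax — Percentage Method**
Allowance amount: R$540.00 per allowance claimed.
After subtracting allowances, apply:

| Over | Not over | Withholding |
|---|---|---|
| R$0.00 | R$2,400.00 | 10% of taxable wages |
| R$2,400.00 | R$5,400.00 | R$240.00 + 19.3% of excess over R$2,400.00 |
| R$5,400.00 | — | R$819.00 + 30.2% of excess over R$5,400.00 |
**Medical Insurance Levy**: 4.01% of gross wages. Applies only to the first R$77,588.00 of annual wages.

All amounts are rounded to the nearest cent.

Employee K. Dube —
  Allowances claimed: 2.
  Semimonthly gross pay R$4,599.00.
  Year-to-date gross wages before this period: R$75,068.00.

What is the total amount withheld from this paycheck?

Provincial Income Tax: taxable = R$4,599.00 − 2×R$540.00 = R$3,519.00
  R$240.00 + 19.3% × (R$3,519.00 − R$2,400.00) = R$240.00 + 19.3% × R$1,119.00 = R$455.97
Medical Insurance Levy: cap R$77,588.00 − YTD R$75,068.00 = R$2,520.00 subject; 4.01% × R$2,520.00 = R$101.05
Total: R$455.97 + R$101.05 = R$557.02

R$557.02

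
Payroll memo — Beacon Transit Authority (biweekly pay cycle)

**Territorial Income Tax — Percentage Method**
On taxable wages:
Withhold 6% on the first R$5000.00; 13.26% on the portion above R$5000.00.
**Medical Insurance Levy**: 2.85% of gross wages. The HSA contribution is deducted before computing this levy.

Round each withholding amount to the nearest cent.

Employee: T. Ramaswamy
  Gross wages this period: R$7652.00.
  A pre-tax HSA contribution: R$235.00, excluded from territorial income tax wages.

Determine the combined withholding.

R$831.87

Territorial Income Tax: taxable = R$7652.00 − R$235.00 = R$7417.00
  R$300.00 + 13.26% × (R$7417.00 − R$5000.00) = R$300.00 + 13.26% × R$2417.00 = R$620.49
Medical Insurance Levy: 2.85% × R$7417.00 = R$211.38
Total: R$620.49 + R$211.38 = R$831.87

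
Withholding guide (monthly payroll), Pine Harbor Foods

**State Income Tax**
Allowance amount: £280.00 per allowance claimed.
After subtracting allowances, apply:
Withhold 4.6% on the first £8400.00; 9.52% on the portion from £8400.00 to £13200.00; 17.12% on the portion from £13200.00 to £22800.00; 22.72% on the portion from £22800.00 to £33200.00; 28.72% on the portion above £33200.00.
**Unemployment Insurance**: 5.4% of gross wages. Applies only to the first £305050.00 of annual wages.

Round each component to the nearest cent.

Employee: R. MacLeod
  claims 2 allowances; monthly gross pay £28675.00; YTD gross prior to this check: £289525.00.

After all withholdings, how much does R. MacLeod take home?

£24142.20

State Income Tax: taxable = £28675.00 − 2×£280.00 = £28115.00
  £2486.88 + 22.72% × (£28115.00 − £22800.00) = £2486.88 + 22.72% × £5315.00 = £3694.45
Unemployment Insurance: cap £305050.00 − YTD £289525.00 = £15525.00 subject; 5.4% × £15525.00 = £838.35
Total withheld: £3694.45 + £838.35 = £4532.80
Net pay: £28675.00 − £4532.80 = £24142.20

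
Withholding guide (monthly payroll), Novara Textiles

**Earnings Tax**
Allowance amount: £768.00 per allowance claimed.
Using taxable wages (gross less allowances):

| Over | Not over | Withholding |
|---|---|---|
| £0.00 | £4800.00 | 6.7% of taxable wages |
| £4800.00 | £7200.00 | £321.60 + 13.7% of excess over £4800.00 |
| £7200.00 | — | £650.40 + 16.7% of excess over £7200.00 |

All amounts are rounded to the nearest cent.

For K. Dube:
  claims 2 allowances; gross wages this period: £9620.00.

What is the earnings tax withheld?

Earnings Tax: taxable = £9620.00 − 2×£768.00 = £8084.00
  £650.40 + 16.7% × (£8084.00 − £7200.00) = £650.40 + 16.7% × £884.00 = £798.03

£798.03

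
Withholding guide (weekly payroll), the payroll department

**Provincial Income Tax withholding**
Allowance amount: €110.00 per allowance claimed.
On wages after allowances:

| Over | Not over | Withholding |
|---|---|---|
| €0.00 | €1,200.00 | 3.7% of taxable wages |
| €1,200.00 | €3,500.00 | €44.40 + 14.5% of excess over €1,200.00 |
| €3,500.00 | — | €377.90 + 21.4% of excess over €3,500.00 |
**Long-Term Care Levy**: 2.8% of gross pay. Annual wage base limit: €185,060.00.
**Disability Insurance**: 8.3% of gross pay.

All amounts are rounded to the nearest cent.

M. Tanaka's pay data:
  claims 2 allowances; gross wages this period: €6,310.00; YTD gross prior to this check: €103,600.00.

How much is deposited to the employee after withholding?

Provincial Income Tax: taxable = €6,310.00 − 2×€110.00 = €6,090.00
  €377.90 + 21.4% × (€6,090.00 − €3,500.00) = €377.90 + 21.4% × €2,590.00 = €932.16
Long-Term Care Levy: 2.8% × €6,310.00 = €176.68
Disability Insurance: 8.3% × €6,310.00 = €523.73
Total withheld: €932.16 + €176.68 + €523.73 = €1,632.57
Net pay: €6,310.00 − €1,632.57 = €4,677.43

€4,677.43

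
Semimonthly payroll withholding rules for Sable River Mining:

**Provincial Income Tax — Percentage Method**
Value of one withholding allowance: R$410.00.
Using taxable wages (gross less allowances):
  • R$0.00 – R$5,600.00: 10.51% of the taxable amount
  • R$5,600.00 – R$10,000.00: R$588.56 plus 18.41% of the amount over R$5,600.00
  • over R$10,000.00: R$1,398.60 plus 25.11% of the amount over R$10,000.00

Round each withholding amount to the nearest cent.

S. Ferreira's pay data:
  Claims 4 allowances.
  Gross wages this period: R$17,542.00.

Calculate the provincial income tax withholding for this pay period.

Provincial Income Tax: taxable = R$17,542.00 − 4×R$410.00 = R$15,902.00
  R$1,398.60 + 25.11% × (R$15,902.00 − R$10,000.00) = R$1,398.60 + 25.11% × R$5,902.00 = R$2,880.59

R$2,880.59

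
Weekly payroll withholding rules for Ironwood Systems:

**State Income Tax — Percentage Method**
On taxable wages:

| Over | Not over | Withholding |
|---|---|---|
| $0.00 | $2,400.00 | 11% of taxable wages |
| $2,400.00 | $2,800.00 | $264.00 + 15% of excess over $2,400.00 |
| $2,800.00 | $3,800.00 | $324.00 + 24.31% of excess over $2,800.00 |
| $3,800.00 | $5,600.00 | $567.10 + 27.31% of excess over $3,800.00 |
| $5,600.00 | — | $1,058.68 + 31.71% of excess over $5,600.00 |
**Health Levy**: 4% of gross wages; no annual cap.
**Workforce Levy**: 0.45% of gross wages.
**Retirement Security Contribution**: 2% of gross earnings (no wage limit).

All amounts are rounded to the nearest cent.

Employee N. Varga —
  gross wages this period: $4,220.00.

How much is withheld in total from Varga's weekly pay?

$953.99

State Income Tax: taxable = $4,220.00
  $567.10 + 27.31% × ($4,220.00 − $3,800.00) = $567.10 + 27.31% × $420.00 = $681.80
Health Levy: 4% × $4,220.00 = $168.80
Workforce Levy: 0.45% × $4,220.00 = $18.99
Retirement Security Contribution: 2% × $4,220.00 = $84.40
Total: $681.80 + $168.80 + $18.99 + $84.40 = $953.99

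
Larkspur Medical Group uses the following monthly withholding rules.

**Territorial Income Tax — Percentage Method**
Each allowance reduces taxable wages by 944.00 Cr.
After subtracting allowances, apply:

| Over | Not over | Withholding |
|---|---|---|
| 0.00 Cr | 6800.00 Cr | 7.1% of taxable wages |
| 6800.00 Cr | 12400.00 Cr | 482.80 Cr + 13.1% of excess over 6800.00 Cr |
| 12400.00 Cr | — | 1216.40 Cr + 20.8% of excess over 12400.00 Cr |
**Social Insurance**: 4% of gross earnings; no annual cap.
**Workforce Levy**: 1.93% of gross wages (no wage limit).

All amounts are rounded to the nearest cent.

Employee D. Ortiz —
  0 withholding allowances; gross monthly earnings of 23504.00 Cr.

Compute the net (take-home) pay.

Territorial Income Tax: taxable = 23504.00 Cr
  1216.40 Cr + 20.8% × (23504.00 Cr − 12400.00 Cr) = 1216.40 Cr + 20.8% × 11104.00 Cr = 3526.03 Cr
Social Insurance: 4% × 23504.00 Cr = 940.16 Cr
Workforce Levy: 1.93% × 23504.00 Cr = 453.63 Cr
Total withheld: 3526.03 Cr + 940.16 Cr + 453.63 Cr = 4919.82 Cr
Net pay: 23504.00 Cr − 4919.82 Cr = 18584.18 Cr

18584.18 Cr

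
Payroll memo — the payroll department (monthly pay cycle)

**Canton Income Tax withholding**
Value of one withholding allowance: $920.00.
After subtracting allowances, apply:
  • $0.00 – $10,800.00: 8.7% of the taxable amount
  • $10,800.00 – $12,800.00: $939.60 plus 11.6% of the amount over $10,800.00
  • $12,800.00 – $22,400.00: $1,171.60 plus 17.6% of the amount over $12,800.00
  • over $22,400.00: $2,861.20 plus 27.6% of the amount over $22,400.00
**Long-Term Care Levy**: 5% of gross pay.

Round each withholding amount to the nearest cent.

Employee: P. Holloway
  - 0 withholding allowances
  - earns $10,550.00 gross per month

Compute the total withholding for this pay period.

Canton Income Tax: taxable = $10,550.00
  8.7% × $10,550.00 = $917.85
Long-Term Care Levy: 5% × $10,550.00 = $527.50
Total: $917.85 + $527.50 = $1,445.35

$1,445.35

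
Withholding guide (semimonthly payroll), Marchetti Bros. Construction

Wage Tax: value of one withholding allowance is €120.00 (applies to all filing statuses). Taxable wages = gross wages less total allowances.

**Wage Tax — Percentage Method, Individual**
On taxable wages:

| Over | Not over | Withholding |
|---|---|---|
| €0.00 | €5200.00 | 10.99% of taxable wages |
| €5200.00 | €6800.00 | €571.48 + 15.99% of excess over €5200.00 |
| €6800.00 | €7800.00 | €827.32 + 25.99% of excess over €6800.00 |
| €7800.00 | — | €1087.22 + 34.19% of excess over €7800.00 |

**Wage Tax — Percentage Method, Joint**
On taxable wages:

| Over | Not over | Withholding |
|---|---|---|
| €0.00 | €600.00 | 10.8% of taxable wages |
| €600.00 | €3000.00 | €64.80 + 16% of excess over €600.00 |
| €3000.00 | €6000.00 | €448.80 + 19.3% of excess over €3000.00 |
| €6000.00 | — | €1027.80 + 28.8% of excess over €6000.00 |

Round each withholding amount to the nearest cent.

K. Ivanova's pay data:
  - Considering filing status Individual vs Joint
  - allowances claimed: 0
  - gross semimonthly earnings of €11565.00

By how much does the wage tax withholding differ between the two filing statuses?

Wage Tax (Individual): taxable = €11565.00
  €1087.22 + 34.19% × (€11565.00 − €7800.00) = €1087.22 + 34.19% × €3765.00 = €2374.47
Wage Tax (Joint): taxable = €11565.00
  €1027.80 + 28.8% × (€11565.00 − €6000.00) = €1027.80 + 28.8% × €5565.00 = €2630.52
Difference: |€2374.47 − €2630.52| = €256.05 (higher under Joint)

€256.05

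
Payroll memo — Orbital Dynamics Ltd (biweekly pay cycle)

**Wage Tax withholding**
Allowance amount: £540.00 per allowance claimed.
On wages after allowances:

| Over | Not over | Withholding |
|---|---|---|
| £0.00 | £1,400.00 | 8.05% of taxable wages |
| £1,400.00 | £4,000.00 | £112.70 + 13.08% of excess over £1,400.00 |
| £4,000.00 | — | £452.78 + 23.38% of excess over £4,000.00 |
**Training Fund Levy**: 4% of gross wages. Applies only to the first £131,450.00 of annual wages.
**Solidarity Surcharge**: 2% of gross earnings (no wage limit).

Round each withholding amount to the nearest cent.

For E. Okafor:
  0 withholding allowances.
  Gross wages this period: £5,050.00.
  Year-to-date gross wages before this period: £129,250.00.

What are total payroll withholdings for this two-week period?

Wage Tax: taxable = £5,050.00
  £452.78 + 23.38% × (£5,050.00 − £4,000.00) = £452.78 + 23.38% × £1,050.00 = £698.27
Training Fund Levy: cap £131,450.00 − YTD £129,250.00 = £2,200.00 subject; 4% × £2,200.00 = £88.00
Solidarity Surcharge: 2% × £5,050.00 = £101.00
Total: £698.27 + £88.00 + £101.00 = £887.27

£887.27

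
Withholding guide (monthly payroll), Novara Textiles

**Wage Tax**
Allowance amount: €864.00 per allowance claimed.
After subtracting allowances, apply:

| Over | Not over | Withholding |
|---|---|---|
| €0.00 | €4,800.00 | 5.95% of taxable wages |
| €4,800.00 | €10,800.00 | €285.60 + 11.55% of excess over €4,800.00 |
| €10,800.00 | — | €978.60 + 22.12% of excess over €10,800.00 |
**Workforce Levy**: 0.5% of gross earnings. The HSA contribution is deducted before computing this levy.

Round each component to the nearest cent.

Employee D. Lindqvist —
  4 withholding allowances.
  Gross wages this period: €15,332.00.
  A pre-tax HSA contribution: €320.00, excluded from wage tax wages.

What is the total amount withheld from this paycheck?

€1,220.89

Wage Tax: taxable = €15,332.00 − €320.00 − 4×€864.00 = €11,556.00
  €978.60 + 22.12% × (€11,556.00 − €10,800.00) = €978.60 + 22.12% × €756.00 = €1,145.83
Workforce Levy: 0.5% × €15,012.00 = €75.06
Total: €1,145.83 + €75.06 = €1,220.89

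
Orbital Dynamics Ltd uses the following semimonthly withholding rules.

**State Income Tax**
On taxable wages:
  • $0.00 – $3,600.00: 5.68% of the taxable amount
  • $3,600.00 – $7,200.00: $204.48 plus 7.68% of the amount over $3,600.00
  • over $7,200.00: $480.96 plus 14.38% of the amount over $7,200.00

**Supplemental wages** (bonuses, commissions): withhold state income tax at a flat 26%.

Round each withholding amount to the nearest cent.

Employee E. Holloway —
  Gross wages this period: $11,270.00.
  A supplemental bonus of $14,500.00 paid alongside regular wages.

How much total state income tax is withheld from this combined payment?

State Income Tax: taxable = $11,270.00
  $480.96 + 14.38% × ($11,270.00 − $7,200.00) = $480.96 + 14.38% × $4,070.00 = $1,066.23
Supplemental (26% flat on bonus): 26% × $14,500.00 = $3,770.00
Total state income tax: $1,066.23 + $3,770.00 = $4,836.23

$4,836.23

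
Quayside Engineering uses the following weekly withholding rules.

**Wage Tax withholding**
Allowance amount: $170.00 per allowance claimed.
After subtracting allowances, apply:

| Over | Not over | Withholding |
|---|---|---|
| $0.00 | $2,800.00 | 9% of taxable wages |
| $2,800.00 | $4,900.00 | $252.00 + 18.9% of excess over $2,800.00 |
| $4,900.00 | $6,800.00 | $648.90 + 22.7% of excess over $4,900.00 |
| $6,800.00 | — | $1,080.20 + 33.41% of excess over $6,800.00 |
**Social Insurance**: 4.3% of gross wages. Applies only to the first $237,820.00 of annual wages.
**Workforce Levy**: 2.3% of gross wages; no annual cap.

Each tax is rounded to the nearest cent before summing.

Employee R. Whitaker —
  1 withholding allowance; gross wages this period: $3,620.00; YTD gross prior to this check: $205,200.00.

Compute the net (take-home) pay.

Wage Tax: taxable = $3,620.00 − 1×$170.00 = $3,450.00
  $252.00 + 18.9% × ($3,450.00 − $2,800.00) = $252.00 + 18.9% × $650.00 = $374.85
Social Insurance: 4.3% × $3,620.00 = $155.66
Workforce Levy: 2.3% × $3,620.00 = $83.26
Total withheld: $374.85 + $155.66 + $83.26 = $613.77
Net pay: $3,620.00 − $613.77 = $3,006.23

$3,006.23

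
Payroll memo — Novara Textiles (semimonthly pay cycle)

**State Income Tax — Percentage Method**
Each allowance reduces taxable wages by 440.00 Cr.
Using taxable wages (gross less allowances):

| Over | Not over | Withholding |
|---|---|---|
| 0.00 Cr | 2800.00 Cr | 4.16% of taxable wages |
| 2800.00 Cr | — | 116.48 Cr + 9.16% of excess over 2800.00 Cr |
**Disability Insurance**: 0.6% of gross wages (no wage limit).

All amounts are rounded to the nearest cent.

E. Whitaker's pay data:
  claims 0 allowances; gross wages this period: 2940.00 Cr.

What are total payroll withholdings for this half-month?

146.94 Cr

State Income Tax: taxable = 2940.00 Cr
  116.48 Cr + 9.16% × (2940.00 Cr − 2800.00 Cr) = 116.48 Cr + 9.16% × 140.00 Cr = 129.30 Cr
Disability Insurance: 0.6% × 2940.00 Cr = 17.64 Cr
Total: 129.30 Cr + 17.64 Cr = 146.94 Cr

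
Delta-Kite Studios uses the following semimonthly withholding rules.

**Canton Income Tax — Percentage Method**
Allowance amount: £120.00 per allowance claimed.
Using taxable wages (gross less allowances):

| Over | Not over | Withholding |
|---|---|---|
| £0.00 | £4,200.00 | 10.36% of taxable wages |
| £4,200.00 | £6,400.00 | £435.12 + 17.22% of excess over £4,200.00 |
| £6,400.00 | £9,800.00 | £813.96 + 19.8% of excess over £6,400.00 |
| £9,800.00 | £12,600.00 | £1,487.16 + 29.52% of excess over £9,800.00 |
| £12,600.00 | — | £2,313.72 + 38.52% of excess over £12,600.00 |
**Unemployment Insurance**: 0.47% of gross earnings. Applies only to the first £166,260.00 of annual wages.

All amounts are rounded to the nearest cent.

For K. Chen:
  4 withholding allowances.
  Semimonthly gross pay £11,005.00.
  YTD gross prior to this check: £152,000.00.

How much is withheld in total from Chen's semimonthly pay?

Canton Income Tax: taxable = £11,005.00 − 4×£120.00 = £10,525.00
  £1,487.16 + 29.52% × (£10,525.00 − £9,800.00) = £1,487.16 + 29.52% × £725.00 = £1,701.18
Unemployment Insurance: 0.47% × £11,005.00 = £51.72
Total: £1,701.18 + £51.72 = £1,752.90

£1,752.90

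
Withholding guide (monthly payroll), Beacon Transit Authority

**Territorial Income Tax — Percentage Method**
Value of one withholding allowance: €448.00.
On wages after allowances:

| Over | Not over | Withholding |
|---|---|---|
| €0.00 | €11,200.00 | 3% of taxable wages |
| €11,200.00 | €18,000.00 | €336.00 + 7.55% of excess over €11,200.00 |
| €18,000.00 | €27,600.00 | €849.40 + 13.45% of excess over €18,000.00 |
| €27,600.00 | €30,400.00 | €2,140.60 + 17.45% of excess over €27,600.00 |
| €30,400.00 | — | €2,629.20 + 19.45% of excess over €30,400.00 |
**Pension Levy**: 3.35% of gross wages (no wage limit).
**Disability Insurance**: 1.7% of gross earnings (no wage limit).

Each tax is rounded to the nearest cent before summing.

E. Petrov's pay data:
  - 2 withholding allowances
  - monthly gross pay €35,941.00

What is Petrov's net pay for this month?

Territorial Income Tax: taxable = €35,941.00 − 2×€448.00 = €35,045.00
  €2,629.20 + 19.45% × (€35,045.00 − €30,400.00) = €2,629.20 + 19.45% × €4,645.00 = €3,532.65
Pension Levy: 3.35% × €35,941.00 = €1,204.02
Disability Insurance: 1.7% × €35,941.00 = €611.00
Total withheld: €3,532.65 + €1,204.02 + €611.00 = €5,347.67
Net pay: €35,941.00 − €5,347.67 = €30,593.33

€30,593.33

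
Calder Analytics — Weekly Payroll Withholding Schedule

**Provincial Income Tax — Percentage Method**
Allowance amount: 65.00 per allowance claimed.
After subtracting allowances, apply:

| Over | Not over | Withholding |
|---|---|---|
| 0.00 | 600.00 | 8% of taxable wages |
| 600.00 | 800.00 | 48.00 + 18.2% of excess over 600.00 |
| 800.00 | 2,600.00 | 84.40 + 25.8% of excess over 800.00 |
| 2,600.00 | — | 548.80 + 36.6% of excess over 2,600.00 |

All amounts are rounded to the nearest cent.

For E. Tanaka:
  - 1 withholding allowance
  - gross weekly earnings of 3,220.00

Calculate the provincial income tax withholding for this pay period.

751.93

Provincial Income Tax: taxable = 3,220.00 − 1×65.00 = 3,155.00
  548.80 + 36.6% × (3,155.00 − 2,600.00) = 548.80 + 36.6% × 555.00 = 751.93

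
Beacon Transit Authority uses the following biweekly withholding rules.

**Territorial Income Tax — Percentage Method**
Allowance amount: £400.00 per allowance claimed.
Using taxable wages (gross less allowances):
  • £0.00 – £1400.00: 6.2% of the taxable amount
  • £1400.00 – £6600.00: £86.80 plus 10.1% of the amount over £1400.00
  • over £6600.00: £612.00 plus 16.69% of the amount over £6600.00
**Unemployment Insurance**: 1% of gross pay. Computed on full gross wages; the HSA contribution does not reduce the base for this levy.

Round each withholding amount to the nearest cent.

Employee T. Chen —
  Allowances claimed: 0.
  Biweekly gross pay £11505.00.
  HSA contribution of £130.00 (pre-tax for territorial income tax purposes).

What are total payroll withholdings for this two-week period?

Territorial Income Tax: taxable = £11505.00 − £130.00 = £11375.00
  £612.00 + 16.69% × (£11375.00 − £6600.00) = £612.00 + 16.69% × £4775.00 = £1408.95
Unemployment Insurance: 1% × £11505.00 = £115.05
Total: £1408.95 + £115.05 = £1524.00

£1524.00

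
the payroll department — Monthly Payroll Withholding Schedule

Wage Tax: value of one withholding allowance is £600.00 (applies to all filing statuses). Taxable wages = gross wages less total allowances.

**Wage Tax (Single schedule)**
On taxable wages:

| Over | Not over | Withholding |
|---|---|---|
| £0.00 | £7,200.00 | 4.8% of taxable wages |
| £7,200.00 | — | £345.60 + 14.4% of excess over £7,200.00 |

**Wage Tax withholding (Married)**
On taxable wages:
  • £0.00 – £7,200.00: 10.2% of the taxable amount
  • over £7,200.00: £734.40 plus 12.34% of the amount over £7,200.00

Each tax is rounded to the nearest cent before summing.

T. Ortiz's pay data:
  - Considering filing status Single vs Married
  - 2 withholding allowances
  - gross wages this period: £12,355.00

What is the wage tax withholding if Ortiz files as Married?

Wage Tax (Married): taxable = £12,355.00 − 2×£600.00 = £11,155.00
  £734.40 + 12.34% × (£11,155.00 − £7,200.00) = £734.40 + 12.34% × £3,955.00 = £1,222.45

£1,222.45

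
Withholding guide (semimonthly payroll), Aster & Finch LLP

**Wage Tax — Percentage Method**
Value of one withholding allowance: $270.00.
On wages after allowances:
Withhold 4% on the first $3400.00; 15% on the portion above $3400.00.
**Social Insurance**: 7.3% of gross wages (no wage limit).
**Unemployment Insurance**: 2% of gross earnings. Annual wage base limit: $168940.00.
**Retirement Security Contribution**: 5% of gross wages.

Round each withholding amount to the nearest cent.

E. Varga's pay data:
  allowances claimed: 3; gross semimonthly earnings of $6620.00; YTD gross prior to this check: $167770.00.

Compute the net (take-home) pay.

Wage Tax: taxable = $6620.00 − 3×$270.00 = $5810.00
  $136.00 + 15% × ($5810.00 − $3400.00) = $136.00 + 15% × $2410.00 = $497.50
Social Insurance: 7.3% × $6620.00 = $483.26
Unemployment Insurance: cap $168940.00 − YTD $167770.00 = $1170.00 subject; 2% × $1170.00 = $23.40
Retirement Security Contribution: 5% × $6620.00 = $331.00
Total withheld: $497.50 + $483.26 + $23.40 + $331.00 = $1335.16
Net pay: $6620.00 − $1335.16 = $5284.84

$5284.84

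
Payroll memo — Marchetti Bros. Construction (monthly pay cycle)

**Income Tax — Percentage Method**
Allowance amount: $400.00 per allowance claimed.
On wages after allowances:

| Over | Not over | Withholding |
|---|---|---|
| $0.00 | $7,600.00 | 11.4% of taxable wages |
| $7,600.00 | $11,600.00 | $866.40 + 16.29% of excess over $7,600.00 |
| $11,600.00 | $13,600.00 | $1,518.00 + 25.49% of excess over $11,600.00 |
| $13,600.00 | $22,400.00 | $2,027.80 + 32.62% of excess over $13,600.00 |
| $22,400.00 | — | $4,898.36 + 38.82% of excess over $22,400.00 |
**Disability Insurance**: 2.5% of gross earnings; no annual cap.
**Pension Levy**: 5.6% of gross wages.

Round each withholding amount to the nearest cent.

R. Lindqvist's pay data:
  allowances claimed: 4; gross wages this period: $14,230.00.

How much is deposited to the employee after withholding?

$11,296.82

Income Tax: taxable = $14,230.00 − 4×$400.00 = $12,630.00
  $1,518.00 + 25.49% × ($12,630.00 − $11,600.00) = $1,518.00 + 25.49% × $1,030.00 = $1,780.55
Disability Insurance: 2.5% × $14,230.00 = $355.75
Pension Levy: 5.6% × $14,230.00 = $796.88
Total withheld: $1,780.55 + $355.75 + $796.88 = $2,933.18
Net pay: $14,230.00 − $2,933.18 = $11,296.82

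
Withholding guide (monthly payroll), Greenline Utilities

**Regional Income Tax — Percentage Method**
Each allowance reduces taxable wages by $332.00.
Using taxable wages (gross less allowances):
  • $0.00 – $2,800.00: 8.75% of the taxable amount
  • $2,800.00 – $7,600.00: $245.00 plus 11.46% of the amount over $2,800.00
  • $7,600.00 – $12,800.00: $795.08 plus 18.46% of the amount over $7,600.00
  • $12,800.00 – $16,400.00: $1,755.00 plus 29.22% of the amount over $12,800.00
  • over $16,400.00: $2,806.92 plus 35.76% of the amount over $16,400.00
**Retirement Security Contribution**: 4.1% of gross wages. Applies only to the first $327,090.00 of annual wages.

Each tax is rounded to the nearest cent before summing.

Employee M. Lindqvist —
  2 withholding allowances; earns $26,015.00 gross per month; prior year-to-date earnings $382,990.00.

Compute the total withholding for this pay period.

$6,007.80

Regional Income Tax: taxable = $26,015.00 − 2×$332.00 = $25,351.00
  $2,806.92 + 35.76% × ($25,351.00 − $16,400.00) = $2,806.92 + 35.76% × $8,951.00 = $6,007.80
Retirement Security Contribution: YTD $382,990.00 ≥ cap $327,090.00 → $0.00
Total: $6,007.80 + $0.00 = $6,007.80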